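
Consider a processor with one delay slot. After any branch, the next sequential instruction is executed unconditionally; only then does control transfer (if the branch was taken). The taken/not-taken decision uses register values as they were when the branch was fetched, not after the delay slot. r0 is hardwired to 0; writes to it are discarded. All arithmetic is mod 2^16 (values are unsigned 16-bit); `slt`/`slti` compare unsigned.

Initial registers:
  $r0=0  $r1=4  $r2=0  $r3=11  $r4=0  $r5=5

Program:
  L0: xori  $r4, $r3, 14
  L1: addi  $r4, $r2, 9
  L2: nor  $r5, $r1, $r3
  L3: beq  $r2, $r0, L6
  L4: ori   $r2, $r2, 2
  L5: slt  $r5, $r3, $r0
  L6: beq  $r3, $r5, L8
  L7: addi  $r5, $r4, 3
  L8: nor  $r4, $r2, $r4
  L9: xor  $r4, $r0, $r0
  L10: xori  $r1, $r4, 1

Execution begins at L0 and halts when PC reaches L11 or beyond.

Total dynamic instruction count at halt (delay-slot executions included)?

#0 xori  $r4, $r3, 14 ; 0/4/0/11/5/5
#1 addi  $r4, $r2, 9 ; 0/4/0/11/9/5
#2 nor  $r5, $r1, $r3 ; 0/4/0/11/9/65520
#3 beq  $r2, $r0, L6 ; 0/4/0/11/9/65520 ; →target
#4 ori   $r2, $r2, 2 ; 0/4/2/11/9/65520
#6 beq  $r3, $r5, L8 ; 0/4/2/11/9/65520 ; →fallthru
#7 addi  $r5, $r4, 3 ; 0/4/2/11/9/12
#8 nor  $r4, $r2, $r4 ; 0/4/2/11/65524/12
#9 xor  $r4, $r0, $r0 ; 0/4/2/11/0/12
#10 xori  $r1, $r4, 1 ; 0/1/2/11/0/12

10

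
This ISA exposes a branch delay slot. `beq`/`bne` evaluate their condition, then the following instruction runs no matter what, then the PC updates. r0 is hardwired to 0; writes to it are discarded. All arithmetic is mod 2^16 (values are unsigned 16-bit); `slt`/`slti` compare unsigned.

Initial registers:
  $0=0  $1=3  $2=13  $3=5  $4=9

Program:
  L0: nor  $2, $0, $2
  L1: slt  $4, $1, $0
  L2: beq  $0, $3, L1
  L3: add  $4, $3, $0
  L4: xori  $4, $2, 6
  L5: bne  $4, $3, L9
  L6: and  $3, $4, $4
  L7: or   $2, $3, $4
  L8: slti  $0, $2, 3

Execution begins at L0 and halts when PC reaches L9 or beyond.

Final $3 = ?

65524

  step pc=0: nor  $2, $0, $2  regs=(0,3,65522,5,9)
  step pc=1: slt  $4, $1, $0  regs=(0,3,65522,5,0)
  step pc=2: beq  $0, $3, L1  cond=F  regs=(0,3,65522,5,0)
  step pc=3: add  $4, $3, $0  regs=(0,3,65522,5,5)
  step pc=4: xori  $4, $2, 6  regs=(0,3,65522,5,65524)
  step pc=5: bne  $4, $3, L9  cond=T  regs=(0,3,65522,5,65524)
  step pc=6: and  $3, $4, $4  regs=(0,3,65522,65524,65524)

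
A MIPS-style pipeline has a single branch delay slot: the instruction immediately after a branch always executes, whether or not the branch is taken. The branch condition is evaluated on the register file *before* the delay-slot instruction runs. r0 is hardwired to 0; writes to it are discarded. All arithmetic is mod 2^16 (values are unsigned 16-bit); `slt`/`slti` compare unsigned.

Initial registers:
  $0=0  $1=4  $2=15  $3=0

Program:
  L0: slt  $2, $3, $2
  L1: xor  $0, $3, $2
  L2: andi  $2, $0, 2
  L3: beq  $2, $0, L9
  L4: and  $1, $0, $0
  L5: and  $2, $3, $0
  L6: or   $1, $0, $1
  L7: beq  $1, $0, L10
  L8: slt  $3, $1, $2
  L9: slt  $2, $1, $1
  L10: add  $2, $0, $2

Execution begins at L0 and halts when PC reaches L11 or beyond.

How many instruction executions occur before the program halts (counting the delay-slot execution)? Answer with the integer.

7

[0] slt  $2, $3, $2  →  {$0:0, $1:4, $2:1, $3:0}
[1] xor  $0, $3, $2  →  {$0:0, $1:4, $2:1, $3:0}
[2] andi  $2, $0, 2  →  {$0:0, $1:4, $2:0, $3:0}
[3] beq  $2, $0, L9  →  {$0:0, $1:4, $2:0, $3:0}  ⟨branch taken⟩
[4] and  $1, $0, $0  →  {$0:0, $1:0, $2:0, $3:0}
[9] slt  $2, $1, $1  →  {$0:0, $1:0, $2:0, $3:0}
[10] add  $2, $0, $2  →  {$0:0, $1:0, $2:0, $3:0}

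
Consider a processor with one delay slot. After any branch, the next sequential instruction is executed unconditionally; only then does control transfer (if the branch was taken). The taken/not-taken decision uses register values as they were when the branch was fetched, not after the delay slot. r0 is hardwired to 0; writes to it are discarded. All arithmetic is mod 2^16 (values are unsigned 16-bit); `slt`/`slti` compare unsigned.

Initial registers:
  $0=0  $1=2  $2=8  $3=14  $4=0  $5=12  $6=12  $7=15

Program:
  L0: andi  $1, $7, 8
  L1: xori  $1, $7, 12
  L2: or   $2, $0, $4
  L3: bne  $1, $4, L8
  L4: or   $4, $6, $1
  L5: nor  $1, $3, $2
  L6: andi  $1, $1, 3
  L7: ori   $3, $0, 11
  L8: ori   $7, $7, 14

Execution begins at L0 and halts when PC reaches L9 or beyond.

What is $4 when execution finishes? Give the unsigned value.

15

PC=0  andi  $1, $7, 8        | $0=0 $1=8 $2=8 $3=14 $4=0 $5=12 $6=12 $7=15
PC=1  xori  $1, $7, 12       | $0=0 $1=3 $2=8 $3=14 $4=0 $5=12 $6=12 $7=15
PC=2  or   $2, $0, $4        | $0=0 $1=3 $2=0 $3=14 $4=0 $5=12 $6=12 $7=15
PC=3  bne  $1, $4, L8        | $0=0 $1=3 $2=0 $3=14 $4=0 $5=12 $6=12 $7=15  [TAKEN]
PC=4  or   $4, $6, $1        | $0=0 $1=3 $2=0 $3=14 $4=15 $5=12 $6=12 $7=15
PC=8  ori   $7, $7, 14       | $0=0 $1=3 $2=0 $3=14 $4=15 $5=12 $6=12 $7=15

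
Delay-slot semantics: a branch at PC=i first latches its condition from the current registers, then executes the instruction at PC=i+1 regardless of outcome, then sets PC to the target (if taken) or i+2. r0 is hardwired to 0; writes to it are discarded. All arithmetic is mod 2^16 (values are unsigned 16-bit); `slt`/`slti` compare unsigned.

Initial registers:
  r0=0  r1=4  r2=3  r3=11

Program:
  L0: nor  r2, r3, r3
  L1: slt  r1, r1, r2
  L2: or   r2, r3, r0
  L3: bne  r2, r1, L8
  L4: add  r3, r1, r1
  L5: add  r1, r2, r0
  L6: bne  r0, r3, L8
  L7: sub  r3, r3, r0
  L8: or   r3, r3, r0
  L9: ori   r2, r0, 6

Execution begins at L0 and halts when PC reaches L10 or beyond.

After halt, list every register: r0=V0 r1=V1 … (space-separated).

r0=0 r1=1 r2=6 r3=2

#0 nor  r2, r3, r3 ; 0/4/65524/11
#1 slt  r1, r1, r2 ; 0/1/65524/11
#2 or   r2, r3, r0 ; 0/1/11/11
#3 bne  r2, r1, L8 ; 0/1/11/11 ; →target
#4 add  r3, r1, r1 ; 0/1/11/2
#8 or   r3, r3, r0 ; 0/1/11/2
#9 ori   r2, r0, 6 ; 0/1/6/2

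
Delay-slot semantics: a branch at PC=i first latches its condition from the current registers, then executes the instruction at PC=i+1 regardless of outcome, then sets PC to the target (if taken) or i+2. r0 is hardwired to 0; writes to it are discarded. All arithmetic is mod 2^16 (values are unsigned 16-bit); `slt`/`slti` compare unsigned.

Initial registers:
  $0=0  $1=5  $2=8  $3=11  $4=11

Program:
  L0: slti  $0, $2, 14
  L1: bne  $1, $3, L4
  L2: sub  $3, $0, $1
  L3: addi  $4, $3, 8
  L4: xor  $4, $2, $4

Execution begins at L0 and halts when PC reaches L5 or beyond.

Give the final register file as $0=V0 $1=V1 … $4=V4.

PC=0  slti  $0, $2, 14       | $0=0 $1=5 $2=8 $3=11 $4=11
PC=1  bne  $1, $3, L4        | $0=0 $1=5 $2=8 $3=11 $4=11  [TAKEN]
PC=2  sub  $3, $0, $1        | $0=0 $1=5 $2=8 $3=65531 $4=11
PC=4  xor  $4, $2, $4        | $0=0 $1=5 $2=8 $3=65531 $4=3

$0=0 $1=5 $2=8 $3=65531 $4=3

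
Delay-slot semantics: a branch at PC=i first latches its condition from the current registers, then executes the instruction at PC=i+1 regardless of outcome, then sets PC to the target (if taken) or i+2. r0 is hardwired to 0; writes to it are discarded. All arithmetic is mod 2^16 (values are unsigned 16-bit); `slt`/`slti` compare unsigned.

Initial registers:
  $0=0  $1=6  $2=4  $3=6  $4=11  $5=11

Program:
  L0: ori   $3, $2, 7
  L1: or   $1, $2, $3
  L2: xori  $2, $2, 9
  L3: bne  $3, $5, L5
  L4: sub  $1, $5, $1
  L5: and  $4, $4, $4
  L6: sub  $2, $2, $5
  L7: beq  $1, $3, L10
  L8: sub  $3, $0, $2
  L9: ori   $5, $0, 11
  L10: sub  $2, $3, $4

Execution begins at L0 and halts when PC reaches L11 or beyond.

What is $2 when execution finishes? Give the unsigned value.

65523

[0] ori   $3, $2, 7  →  {$0:0, $1:6, $2:4, $3:7, $4:11, $5:11}
[1] or   $1, $2, $3  →  {$0:0, $1:7, $2:4, $3:7, $4:11, $5:11}
[2] xori  $2, $2, 9  →  {$0:0, $1:7, $2:13, $3:7, $4:11, $5:11}
[3] bne  $3, $5, L5  →  {$0:0, $1:7, $2:13, $3:7, $4:11, $5:11}  ⟨branch taken⟩
[4] sub  $1, $5, $1  →  {$0:0, $1:4, $2:13, $3:7, $4:11, $5:11}
[5] and  $4, $4, $4  →  {$0:0, $1:4, $2:13, $3:7, $4:11, $5:11}
[6] sub  $2, $2, $5  →  {$0:0, $1:4, $2:2, $3:7, $4:11, $5:11}
[7] beq  $1, $3, L10  →  {$0:0, $1:4, $2:2, $3:7, $4:11, $5:11}  ⟨branch fallthrough⟩
[8] sub  $3, $0, $2  →  {$0:0, $1:4, $2:2, $3:65534, $4:11, $5:11}
[9] ori   $5, $0, 11  →  {$0:0, $1:4, $2:2, $3:65534, $4:11, $5:11}
[10] sub  $2, $3, $4  →  {$0:0, $1:4, $2:65523, $3:65534, $4:11, $5:11}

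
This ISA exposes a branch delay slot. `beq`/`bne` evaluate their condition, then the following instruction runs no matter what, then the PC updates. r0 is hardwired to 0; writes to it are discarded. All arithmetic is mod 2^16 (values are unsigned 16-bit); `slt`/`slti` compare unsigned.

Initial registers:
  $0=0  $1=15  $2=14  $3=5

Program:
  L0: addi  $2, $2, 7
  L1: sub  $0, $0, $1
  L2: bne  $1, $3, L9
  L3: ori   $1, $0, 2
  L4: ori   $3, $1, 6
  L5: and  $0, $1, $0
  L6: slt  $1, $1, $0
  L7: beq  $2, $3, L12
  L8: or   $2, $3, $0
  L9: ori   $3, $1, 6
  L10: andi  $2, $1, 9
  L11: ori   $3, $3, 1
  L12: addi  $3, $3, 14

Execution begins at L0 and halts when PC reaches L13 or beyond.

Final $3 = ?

21

  step pc=0: addi  $2, $2, 7  regs=(0,15,21,5)
  step pc=1: sub  $0, $0, $1  regs=(0,15,21,5)
  step pc=2: bne  $1, $3, L9  cond=T  regs=(0,15,21,5)
  step pc=3: ori   $1, $0, 2  regs=(0,2,21,5)
  step pc=9: ori   $3, $1, 6  regs=(0,2,21,6)
  step pc=10: andi  $2, $1, 9  regs=(0,2,0,6)
  step pc=11: ori   $3, $3, 1  regs=(0,2,0,7)
  step pc=12: addi  $3, $3, 14  regs=(0,2,0,21)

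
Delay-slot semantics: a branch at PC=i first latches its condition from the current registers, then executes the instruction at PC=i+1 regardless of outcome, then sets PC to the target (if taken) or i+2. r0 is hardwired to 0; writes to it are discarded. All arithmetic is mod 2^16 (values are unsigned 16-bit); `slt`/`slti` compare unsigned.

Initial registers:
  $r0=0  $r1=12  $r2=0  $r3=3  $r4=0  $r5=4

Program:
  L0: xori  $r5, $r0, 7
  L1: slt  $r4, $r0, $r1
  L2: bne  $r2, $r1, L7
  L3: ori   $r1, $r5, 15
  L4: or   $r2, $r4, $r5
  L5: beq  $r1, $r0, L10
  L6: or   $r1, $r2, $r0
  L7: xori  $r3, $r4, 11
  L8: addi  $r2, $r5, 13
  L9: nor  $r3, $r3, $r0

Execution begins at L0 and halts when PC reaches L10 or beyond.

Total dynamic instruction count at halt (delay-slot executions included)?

PC=0  xori  $r5, $r0, 7      | $r0=0 $r1=12 $r2=0 $r3=3 $r4=0 $r5=7
PC=1  slt  $r4, $r0, $r1     | $r0=0 $r1=12 $r2=0 $r3=3 $r4=1 $r5=7
PC=2  bne  $r2, $r1, L7      | $r0=0 $r1=12 $r2=0 $r3=3 $r4=1 $r5=7  [TAKEN]
PC=3  ori   $r1, $r5, 15     | $r0=0 $r1=15 $r2=0 $r3=3 $r4=1 $r5=7
PC=7  xori  $r3, $r4, 11     | $r0=0 $r1=15 $r2=0 $r3=10 $r4=1 $r5=7
PC=8  addi  $r2, $r5, 13     | $r0=0 $r1=15 $r2=20 $r3=10 $r4=1 $r5=7
PC=9  nor  $r3, $r3, $r0     | $r0=0 $r1=15 $r2=20 $r3=65525 $r4=1 $r5=7

7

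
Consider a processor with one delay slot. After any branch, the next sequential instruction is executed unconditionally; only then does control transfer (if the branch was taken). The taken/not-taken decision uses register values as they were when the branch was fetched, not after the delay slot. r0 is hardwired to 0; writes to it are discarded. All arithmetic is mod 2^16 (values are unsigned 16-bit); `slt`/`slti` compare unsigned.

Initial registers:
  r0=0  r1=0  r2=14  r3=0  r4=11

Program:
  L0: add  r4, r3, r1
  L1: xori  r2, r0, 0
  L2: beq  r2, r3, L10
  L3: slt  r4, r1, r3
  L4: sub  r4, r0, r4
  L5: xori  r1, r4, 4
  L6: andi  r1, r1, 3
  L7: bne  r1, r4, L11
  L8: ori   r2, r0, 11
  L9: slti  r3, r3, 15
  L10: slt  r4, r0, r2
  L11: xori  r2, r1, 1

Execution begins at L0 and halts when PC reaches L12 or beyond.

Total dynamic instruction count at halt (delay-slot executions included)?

PC=0  add  r4, r3, r1        | r0=0 r1=0 r2=14 r3=0 r4=0
PC=1  xori  r2, r0, 0        | r0=0 r1=0 r2=0 r3=0 r4=0
PC=2  beq  r2, r3, L10       | r0=0 r1=0 r2=0 r3=0 r4=0  [TAKEN]
PC=3  slt  r4, r1, r3        | r0=0 r1=0 r2=0 r3=0 r4=0
PC=10 slt  r4, r0, r2        | r0=0 r1=0 r2=0 r3=0 r4=0
PC=11 xori  r2, r1, 1        | r0=0 r1=0 r2=1 r3=0 r4=0

6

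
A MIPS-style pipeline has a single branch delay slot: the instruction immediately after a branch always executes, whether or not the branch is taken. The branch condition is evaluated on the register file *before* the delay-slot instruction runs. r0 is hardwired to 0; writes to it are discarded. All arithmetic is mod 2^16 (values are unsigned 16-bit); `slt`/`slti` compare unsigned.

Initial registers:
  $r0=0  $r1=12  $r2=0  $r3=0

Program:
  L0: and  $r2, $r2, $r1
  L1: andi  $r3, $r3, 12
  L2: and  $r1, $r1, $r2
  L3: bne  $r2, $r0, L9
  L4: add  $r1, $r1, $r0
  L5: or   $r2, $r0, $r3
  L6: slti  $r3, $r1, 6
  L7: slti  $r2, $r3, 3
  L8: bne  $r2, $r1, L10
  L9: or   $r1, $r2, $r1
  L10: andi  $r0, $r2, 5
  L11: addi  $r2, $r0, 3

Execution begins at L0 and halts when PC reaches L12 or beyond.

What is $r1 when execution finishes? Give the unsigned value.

#0 and  $r2, $r2, $r1 ; 0/12/0/0
#1 andi  $r3, $r3, 12 ; 0/12/0/0
#2 and  $r1, $r1, $r2 ; 0/0/0/0
#3 bne  $r2, $r0, L9 ; 0/0/0/0 ; →fallthru
#4 add  $r1, $r1, $r0 ; 0/0/0/0
#5 or   $r2, $r0, $r3 ; 0/0/0/0
#6 slti  $r3, $r1, 6 ; 0/0/0/1
#7 slti  $r2, $r3, 3 ; 0/0/1/1
#8 bne  $r2, $r1, L10 ; 0/0/1/1 ; →target
#9 or   $r1, $r2, $r1 ; 0/1/1/1
#10 andi  $r0, $r2, 5 ; 0/1/1/1
#11 addi  $r2, $r0, 3 ; 0/1/3/1

1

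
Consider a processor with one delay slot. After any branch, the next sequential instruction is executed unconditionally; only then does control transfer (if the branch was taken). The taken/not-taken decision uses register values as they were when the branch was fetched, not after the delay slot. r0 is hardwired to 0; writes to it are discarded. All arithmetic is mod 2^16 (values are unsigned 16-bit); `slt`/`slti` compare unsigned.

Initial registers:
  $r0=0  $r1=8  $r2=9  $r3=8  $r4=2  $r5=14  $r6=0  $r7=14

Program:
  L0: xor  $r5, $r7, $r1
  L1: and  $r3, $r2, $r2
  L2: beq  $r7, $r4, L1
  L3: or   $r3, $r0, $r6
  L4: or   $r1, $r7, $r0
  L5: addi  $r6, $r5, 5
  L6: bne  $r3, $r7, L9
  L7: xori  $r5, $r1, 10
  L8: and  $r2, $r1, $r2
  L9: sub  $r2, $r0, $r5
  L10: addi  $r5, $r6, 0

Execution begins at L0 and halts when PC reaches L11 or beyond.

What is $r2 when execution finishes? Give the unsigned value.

65532

#0 xor  $r5, $r7, $r1 ; 0/8/9/8/2/6/0/14
#1 and  $r3, $r2, $r2 ; 0/8/9/9/2/6/0/14
#2 beq  $r7, $r4, L1 ; 0/8/9/9/2/6/0/14 ; →fallthru
#3 or   $r3, $r0, $r6 ; 0/8/9/0/2/6/0/14
#4 or   $r1, $r7, $r0 ; 0/14/9/0/2/6/0/14
#5 addi  $r6, $r5, 5 ; 0/14/9/0/2/6/11/14
#6 bne  $r3, $r7, L9 ; 0/14/9/0/2/6/11/14 ; →target
#7 xori  $r5, $r1, 10 ; 0/14/9/0/2/4/11/14
#9 sub  $r2, $r0, $r5 ; 0/14/65532/0/2/4/11/14
#10 addi  $r5, $r6, 0 ; 0/14/65532/0/2/11/11/14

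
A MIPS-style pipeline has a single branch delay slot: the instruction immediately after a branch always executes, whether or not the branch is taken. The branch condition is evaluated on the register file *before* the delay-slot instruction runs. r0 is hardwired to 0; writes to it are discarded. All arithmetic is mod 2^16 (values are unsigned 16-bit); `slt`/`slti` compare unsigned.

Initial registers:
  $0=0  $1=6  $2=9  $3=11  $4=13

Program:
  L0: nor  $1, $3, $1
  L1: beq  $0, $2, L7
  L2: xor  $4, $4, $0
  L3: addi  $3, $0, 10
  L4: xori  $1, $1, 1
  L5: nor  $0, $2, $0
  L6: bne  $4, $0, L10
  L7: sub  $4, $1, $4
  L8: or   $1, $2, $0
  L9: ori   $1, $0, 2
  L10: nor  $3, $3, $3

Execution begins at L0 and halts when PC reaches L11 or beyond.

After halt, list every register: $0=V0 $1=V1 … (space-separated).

$0=0 $1=65521 $2=9 $3=65525 $4=65508

PC=0  nor  $1, $3, $1        | $0=0 $1=65520 $2=9 $3=11 $4=13
PC=1  beq  $0, $2, L7        | $0=0 $1=65520 $2=9 $3=11 $4=13  [not taken]
PC=2  xor  $4, $4, $0        | $0=0 $1=65520 $2=9 $3=11 $4=13
PC=3  addi  $3, $0, 10       | $0=0 $1=65520 $2=9 $3=10 $4=13
PC=4  xori  $1, $1, 1        | $0=0 $1=65521 $2=9 $3=10 $4=13
PC=5  nor  $0, $2, $0        | $0=0 $1=65521 $2=9 $3=10 $4=13
PC=6  bne  $4, $0, L10       | $0=0 $1=65521 $2=9 $3=10 $4=13  [TAKEN]
PC=7  sub  $4, $1, $4        | $0=0 $1=65521 $2=9 $3=10 $4=65508
PC=10 nor  $3, $3, $3        | $0=0 $1=65521 $2=9 $3=65525 $4=65508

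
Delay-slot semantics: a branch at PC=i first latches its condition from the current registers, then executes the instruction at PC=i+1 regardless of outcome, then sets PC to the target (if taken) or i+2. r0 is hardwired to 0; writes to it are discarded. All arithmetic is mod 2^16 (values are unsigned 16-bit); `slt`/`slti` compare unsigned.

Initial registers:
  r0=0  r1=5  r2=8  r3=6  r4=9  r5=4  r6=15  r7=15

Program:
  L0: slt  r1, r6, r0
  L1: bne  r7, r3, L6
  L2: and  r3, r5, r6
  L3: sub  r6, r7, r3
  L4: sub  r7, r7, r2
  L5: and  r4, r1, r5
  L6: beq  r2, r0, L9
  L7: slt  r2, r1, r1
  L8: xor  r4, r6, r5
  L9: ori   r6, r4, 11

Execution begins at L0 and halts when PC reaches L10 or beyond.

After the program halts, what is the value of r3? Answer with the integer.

4

#0 slt  r1, r6, r0 ; 0/0/8/6/9/4/15/15
#1 bne  r7, r3, L6 ; 0/0/8/6/9/4/15/15 ; →target
#2 and  r3, r5, r6 ; 0/0/8/4/9/4/15/15
#6 beq  r2, r0, L9 ; 0/0/8/4/9/4/15/15 ; →fallthru
#7 slt  r2, r1, r1 ; 0/0/0/4/9/4/15/15
#8 xor  r4, r6, r5 ; 0/0/0/4/11/4/15/15
#9 ori   r6, r4, 11 ; 0/0/0/4/11/4/11/15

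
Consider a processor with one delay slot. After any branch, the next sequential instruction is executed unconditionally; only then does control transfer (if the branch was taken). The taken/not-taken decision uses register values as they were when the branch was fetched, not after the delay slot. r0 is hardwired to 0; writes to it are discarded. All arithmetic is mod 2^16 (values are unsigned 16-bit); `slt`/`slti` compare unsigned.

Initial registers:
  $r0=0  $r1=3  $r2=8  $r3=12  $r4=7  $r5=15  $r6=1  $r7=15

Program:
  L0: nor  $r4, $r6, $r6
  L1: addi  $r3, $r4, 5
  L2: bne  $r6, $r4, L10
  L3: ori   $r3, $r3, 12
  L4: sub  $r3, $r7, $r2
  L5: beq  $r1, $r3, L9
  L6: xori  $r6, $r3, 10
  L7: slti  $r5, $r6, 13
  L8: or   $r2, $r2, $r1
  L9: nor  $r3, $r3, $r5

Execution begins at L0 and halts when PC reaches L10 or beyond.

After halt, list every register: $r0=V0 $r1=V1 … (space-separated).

PC=0  nor  $r4, $r6, $r6     | $r0=0 $r1=3 $r2=8 $r3=12 $r4=65534 $r5=15 $r6=1 $r7=15
PC=1  addi  $r3, $r4, 5      | $r0=0 $r1=3 $r2=8 $r3=3 $r4=65534 $r5=15 $r6=1 $r7=15
PC=2  bne  $r6, $r4, L10     | $r0=0 $r1=3 $r2=8 $r3=3 $r4=65534 $r5=15 $r6=1 $r7=15  [TAKEN]
PC=3  ori   $r3, $r3, 12     | $r0=0 $r1=3 $r2=8 $r3=15 $r4=65534 $r5=15 $r6=1 $r7=15

$r0=0 $r1=3 $r2=8 $r3=15 $r4=65534 $r5=15 $r6=1 $r7=15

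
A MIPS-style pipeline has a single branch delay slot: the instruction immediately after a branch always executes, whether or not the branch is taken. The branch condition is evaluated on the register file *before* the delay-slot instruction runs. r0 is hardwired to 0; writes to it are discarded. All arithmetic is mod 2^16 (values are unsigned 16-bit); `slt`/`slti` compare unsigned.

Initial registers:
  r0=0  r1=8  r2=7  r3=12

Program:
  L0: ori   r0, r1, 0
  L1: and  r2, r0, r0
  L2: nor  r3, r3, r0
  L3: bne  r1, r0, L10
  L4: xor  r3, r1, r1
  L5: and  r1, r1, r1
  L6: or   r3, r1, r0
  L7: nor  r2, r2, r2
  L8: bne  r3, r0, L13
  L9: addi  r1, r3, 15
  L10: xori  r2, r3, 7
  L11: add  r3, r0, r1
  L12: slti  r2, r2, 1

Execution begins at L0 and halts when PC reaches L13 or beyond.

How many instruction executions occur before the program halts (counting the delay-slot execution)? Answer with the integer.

8

[0] ori   r0, r1, 0  →  {r0:0, r1:8, r2:7, r3:12}
[1] and  r2, r0, r0  →  {r0:0, r1:8, r2:0, r3:12}
[2] nor  r3, r3, r0  →  {r0:0, r1:8, r2:0, r3:65523}
[3] bne  r1, r0, L10  →  {r0:0, r1:8, r2:0, r3:65523}  ⟨branch taken⟩
[4] xor  r3, r1, r1  →  {r0:0, r1:8, r2:0, r3:0}
[10] xori  r2, r3, 7  →  {r0:0, r1:8, r2:7, r3:0}
[11] add  r3, r0, r1  →  {r0:0, r1:8, r2:7, r3:8}
[12] slti  r2, r2, 1  →  {r0:0, r1:8, r2:0, r3:8}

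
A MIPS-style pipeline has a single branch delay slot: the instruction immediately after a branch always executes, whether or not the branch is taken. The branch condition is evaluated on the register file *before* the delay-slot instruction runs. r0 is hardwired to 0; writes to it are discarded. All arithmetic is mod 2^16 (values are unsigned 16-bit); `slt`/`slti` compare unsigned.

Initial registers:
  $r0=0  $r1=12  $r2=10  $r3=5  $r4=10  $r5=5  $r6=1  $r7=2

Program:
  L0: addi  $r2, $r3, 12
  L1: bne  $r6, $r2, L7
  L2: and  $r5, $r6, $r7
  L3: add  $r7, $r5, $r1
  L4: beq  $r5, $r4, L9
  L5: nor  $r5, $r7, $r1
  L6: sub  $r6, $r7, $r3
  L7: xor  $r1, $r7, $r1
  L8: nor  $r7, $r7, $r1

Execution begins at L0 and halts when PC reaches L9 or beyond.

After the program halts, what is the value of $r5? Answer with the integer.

0

#0 addi  $r2, $r3, 12 ; 0/12/17/5/10/5/1/2
#1 bne  $r6, $r2, L7 ; 0/12/17/5/10/5/1/2 ; →target
#2 and  $r5, $r6, $r7 ; 0/12/17/5/10/0/1/2
#7 xor  $r1, $r7, $r1 ; 0/14/17/5/10/0/1/2
#8 nor  $r7, $r7, $r1 ; 0/14/17/5/10/0/1/65521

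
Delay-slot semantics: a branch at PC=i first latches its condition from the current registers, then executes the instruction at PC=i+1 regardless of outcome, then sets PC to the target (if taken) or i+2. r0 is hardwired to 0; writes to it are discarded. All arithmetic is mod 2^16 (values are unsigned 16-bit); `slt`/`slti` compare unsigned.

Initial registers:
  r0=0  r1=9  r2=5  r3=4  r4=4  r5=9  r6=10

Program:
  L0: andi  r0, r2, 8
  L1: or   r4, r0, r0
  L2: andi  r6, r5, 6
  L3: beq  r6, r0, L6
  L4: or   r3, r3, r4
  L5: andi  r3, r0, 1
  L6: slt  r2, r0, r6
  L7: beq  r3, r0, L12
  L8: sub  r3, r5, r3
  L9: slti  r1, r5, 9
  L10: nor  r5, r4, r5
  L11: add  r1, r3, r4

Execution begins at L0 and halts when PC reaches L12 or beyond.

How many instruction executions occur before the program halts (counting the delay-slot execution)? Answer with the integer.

PC=0  andi  r0, r2, 8        | r0=0 r1=9 r2=5 r3=4 r4=4 r5=9 r6=10
PC=1  or   r4, r0, r0        | r0=0 r1=9 r2=5 r3=4 r4=0 r5=9 r6=10
PC=2  andi  r6, r5, 6        | r0=0 r1=9 r2=5 r3=4 r4=0 r5=9 r6=0
PC=3  beq  r6, r0, L6        | r0=0 r1=9 r2=5 r3=4 r4=0 r5=9 r6=0  [TAKEN]
PC=4  or   r3, r3, r4        | r0=0 r1=9 r2=5 r3=4 r4=0 r5=9 r6=0
PC=6  slt  r2, r0, r6        | r0=0 r1=9 r2=0 r3=4 r4=0 r5=9 r6=0
PC=7  beq  r3, r0, L12       | r0=0 r1=9 r2=0 r3=4 r4=0 r5=9 r6=0  [not taken]
PC=8  sub  r3, r5, r3        | r0=0 r1=9 r2=0 r3=5 r4=0 r5=9 r6=0
PC=9  slti  r1, r5, 9        | r0=0 r1=0 r2=0 r3=5 r4=0 r5=9 r6=0
PC=10 nor  r5, r4, r5        | r0=0 r1=0 r2=0 r3=5 r4=0 r5=65526 r6=0
PC=11 add  r1, r3, r4        | r0=0 r1=5 r2=0 r3=5 r4=0 r5=65526 r6=0

11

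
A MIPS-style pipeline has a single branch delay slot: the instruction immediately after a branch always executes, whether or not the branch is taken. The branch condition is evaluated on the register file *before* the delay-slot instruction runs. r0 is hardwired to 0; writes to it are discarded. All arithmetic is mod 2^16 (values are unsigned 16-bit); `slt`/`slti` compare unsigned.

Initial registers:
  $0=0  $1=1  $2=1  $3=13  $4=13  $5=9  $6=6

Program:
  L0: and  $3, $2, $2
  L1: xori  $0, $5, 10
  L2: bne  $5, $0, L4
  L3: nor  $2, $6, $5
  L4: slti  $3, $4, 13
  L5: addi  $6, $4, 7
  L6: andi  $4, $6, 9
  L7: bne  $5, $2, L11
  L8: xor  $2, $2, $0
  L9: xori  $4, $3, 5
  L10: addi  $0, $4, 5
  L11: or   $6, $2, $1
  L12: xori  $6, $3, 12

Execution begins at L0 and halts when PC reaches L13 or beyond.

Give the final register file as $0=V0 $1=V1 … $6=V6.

  step pc=0: and  $3, $2, $2  regs=(0,1,1,1,13,9,6)
  step pc=1: xori  $0, $5, 10  regs=(0,1,1,1,13,9,6)
  step pc=2: bne  $5, $0, L4  cond=T  regs=(0,1,1,1,13,9,6)
  step pc=3: nor  $2, $6, $5  regs=(0,1,65520,1,13,9,6)
  step pc=4: slti  $3, $4, 13  regs=(0,1,65520,0,13,9,6)
  step pc=5: addi  $6, $4, 7  regs=(0,1,65520,0,13,9,20)
  step pc=6: andi  $4, $6, 9  regs=(0,1,65520,0,0,9,20)
  step pc=7: bne  $5, $2, L11  cond=T  regs=(0,1,65520,0,0,9,20)
  step pc=8: xor  $2, $2, $0  regs=(0,1,65520,0,0,9,20)
  step pc=11: or   $6, $2, $1  regs=(0,1,65520,0,0,9,65521)
  step pc=12: xori  $6, $3, 12  regs=(0,1,65520,0,0,9,12)

$0=0 $1=1 $2=65520 $3=0 $4=0 $5=9 $6=12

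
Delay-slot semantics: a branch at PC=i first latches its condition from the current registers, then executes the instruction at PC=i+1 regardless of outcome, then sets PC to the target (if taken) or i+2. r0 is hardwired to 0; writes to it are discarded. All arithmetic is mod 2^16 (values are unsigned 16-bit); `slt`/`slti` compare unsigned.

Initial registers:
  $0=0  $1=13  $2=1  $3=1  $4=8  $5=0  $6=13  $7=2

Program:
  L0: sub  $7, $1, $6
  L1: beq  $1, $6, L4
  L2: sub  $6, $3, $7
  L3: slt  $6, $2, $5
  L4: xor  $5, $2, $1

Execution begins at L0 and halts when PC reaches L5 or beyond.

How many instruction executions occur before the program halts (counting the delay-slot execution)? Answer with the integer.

4

PC=0  sub  $7, $1, $6        | $0=0 $1=13 $2=1 $3=1 $4=8 $5=0 $6=13 $7=0
PC=1  beq  $1, $6, L4        | $0=0 $1=13 $2=1 $3=1 $4=8 $5=0 $6=13 $7=0  [TAKEN]
PC=2  sub  $6, $3, $7        | $0=0 $1=13 $2=1 $3=1 $4=8 $5=0 $6=1 $7=0
PC=4  xor  $5, $2, $1        | $0=0 $1=13 $2=1 $3=1 $4=8 $5=12 $6=1 $7=0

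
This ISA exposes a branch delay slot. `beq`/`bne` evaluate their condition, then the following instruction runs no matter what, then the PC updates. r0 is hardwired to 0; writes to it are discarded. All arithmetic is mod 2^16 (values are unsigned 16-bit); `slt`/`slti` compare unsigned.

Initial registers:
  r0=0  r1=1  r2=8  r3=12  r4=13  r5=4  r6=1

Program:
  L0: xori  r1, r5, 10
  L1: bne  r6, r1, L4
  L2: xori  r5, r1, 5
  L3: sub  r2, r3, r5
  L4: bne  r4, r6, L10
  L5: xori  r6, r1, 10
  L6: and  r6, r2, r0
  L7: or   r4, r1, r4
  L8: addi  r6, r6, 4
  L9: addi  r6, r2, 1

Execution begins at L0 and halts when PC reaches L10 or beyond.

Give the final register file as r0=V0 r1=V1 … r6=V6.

r0=0 r1=14 r2=8 r3=12 r4=13 r5=11 r6=4

[0] xori  r1, r5, 10  →  {r0:0, r1:14, r2:8, r3:12, r4:13, r5:4, r6:1}
[1] bne  r6, r1, L4  →  {r0:0, r1:14, r2:8, r3:12, r4:13, r5:4, r6:1}  ⟨branch taken⟩
[2] xori  r5, r1, 5  →  {r0:0, r1:14, r2:8, r3:12, r4:13, r5:11, r6:1}
[4] bne  r4, r6, L10  →  {r0:0, r1:14, r2:8, r3:12, r4:13, r5:11, r6:1}  ⟨branch taken⟩
[5] xori  r6, r1, 10  →  {r0:0, r1:14, r2:8, r3:12, r4:13, r5:11, r6:4}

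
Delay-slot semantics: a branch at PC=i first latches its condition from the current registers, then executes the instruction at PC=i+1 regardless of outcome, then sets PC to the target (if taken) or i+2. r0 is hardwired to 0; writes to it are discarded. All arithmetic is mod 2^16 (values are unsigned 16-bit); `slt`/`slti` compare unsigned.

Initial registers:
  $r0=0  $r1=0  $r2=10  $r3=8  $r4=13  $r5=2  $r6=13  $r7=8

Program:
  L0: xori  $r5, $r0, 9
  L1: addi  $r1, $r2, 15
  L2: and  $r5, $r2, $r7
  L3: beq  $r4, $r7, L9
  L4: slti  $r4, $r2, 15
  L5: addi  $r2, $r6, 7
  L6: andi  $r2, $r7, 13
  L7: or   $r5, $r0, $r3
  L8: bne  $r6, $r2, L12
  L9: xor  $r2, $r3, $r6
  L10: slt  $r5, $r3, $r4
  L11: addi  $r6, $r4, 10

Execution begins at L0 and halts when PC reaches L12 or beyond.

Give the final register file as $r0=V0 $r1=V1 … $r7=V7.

[0] xori  $r5, $r0, 9  →  {$r0:0, $r1:0, $r2:10, $r3:8, $r4:13, $r5:9, $r6:13, $r7:8}
[1] addi  $r1, $r2, 15  →  {$r0:0, $r1:25, $r2:10, $r3:8, $r4:13, $r5:9, $r6:13, $r7:8}
[2] and  $r5, $r2, $r7  →  {$r0:0, $r1:25, $r2:10, $r3:8, $r4:13, $r5:8, $r6:13, $r7:8}
[3] beq  $r4, $r7, L9  →  {$r0:0, $r1:25, $r2:10, $r3:8, $r4:13, $r5:8, $r6:13, $r7:8}  ⟨branch fallthrough⟩
[4] slti  $r4, $r2, 15  →  {$r0:0, $r1:25, $r2:10, $r3:8, $r4:1, $r5:8, $r6:13, $r7:8}
[5] addi  $r2, $r6, 7  →  {$r0:0, $r1:25, $r2:20, $r3:8, $r4:1, $r5:8, $r6:13, $r7:8}
[6] andi  $r2, $r7, 13  →  {$r0:0, $r1:25, $r2:8, $r3:8, $r4:1, $r5:8, $r6:13, $r7:8}
[7] or   $r5, $r0, $r3  →  {$r0:0, $r1:25, $r2:8, $r3:8, $r4:1, $r5:8, $r6:13, $r7:8}
[8] bne  $r6, $r2, L12  →  {$r0:0, $r1:25, $r2:8, $r3:8, $r4:1, $r5:8, $r6:13, $r7:8}  ⟨branch taken⟩
[9] xor  $r2, $r3, $r6  →  {$r0:0, $r1:25, $r2:5, $r3:8, $r4:1, $r5:8, $r6:13, $r7:8}

$r0=0 $r1=25 $r2=5 $r3=8 $r4=1 $r5=8 $r6=13 $r7=8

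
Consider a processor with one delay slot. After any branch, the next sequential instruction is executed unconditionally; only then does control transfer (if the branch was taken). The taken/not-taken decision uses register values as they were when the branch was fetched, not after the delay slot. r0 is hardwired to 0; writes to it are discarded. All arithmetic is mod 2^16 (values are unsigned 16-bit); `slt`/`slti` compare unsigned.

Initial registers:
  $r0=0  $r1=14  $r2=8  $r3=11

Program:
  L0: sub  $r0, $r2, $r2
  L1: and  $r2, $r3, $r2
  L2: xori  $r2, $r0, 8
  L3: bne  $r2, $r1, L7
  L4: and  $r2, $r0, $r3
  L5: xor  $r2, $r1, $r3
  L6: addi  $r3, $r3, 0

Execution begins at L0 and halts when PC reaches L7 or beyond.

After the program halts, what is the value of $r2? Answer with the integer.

PC=0  sub  $r0, $r2, $r2     | $r0=0 $r1=14 $r2=8 $r3=11
PC=1  and  $r2, $r3, $r2     | $r0=0 $r1=14 $r2=8 $r3=11
PC=2  xori  $r2, $r0, 8      | $r0=0 $r1=14 $r2=8 $r3=11
PC=3  bne  $r2, $r1, L7      | $r0=0 $r1=14 $r2=8 $r3=11  [TAKEN]
PC=4  and  $r2, $r0, $r3     | $r0=0 $r1=14 $r2=0 $r3=11

0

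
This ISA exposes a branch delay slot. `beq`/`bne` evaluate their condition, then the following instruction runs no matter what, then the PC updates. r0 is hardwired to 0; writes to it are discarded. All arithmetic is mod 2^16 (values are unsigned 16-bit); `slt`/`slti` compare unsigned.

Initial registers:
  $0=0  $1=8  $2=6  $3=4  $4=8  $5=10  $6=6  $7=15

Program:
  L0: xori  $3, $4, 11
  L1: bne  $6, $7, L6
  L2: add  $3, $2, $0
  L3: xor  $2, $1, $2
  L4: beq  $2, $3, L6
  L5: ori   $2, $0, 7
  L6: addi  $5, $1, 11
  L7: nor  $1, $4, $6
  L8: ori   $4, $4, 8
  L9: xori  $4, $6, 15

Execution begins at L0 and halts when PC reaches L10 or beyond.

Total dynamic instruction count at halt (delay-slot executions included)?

7

#0 xori  $3, $4, 11 ; 0/8/6/3/8/10/6/15
#1 bne  $6, $7, L6 ; 0/8/6/3/8/10/6/15 ; →target
#2 add  $3, $2, $0 ; 0/8/6/6/8/10/6/15
#6 addi  $5, $1, 11 ; 0/8/6/6/8/19/6/15
#7 nor  $1, $4, $6 ; 0/65521/6/6/8/19/6/15
#8 ori   $4, $4, 8 ; 0/65521/6/6/8/19/6/15
#9 xori  $4, $6, 15 ; 0/65521/6/6/9/19/6/15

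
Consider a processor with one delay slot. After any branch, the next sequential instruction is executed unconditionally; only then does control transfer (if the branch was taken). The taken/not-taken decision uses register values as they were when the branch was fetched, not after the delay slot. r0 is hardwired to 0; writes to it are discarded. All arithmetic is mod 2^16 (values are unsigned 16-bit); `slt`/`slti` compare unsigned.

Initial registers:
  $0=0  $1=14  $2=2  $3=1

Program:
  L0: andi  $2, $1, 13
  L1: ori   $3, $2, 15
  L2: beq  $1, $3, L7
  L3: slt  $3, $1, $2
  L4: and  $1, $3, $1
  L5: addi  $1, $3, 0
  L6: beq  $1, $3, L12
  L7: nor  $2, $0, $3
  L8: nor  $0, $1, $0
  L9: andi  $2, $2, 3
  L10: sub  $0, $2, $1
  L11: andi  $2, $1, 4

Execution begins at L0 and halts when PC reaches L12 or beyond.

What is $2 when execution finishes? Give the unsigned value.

[0] andi  $2, $1, 13  →  {$0:0, $1:14, $2:12, $3:1}
[1] ori   $3, $2, 15  →  {$0:0, $1:14, $2:12, $3:15}
[2] beq  $1, $3, L7  →  {$0:0, $1:14, $2:12, $3:15}  ⟨branch fallthrough⟩
[3] slt  $3, $1, $2  →  {$0:0, $1:14, $2:12, $3:0}
[4] and  $1, $3, $1  →  {$0:0, $1:0, $2:12, $3:0}
[5] addi  $1, $3, 0  →  {$0:0, $1:0, $2:12, $3:0}
[6] beq  $1, $3, L12  →  {$0:0, $1:0, $2:12, $3:0}  ⟨branch taken⟩
[7] nor  $2, $0, $3  →  {$0:0, $1:0, $2:65535, $3:0}

65535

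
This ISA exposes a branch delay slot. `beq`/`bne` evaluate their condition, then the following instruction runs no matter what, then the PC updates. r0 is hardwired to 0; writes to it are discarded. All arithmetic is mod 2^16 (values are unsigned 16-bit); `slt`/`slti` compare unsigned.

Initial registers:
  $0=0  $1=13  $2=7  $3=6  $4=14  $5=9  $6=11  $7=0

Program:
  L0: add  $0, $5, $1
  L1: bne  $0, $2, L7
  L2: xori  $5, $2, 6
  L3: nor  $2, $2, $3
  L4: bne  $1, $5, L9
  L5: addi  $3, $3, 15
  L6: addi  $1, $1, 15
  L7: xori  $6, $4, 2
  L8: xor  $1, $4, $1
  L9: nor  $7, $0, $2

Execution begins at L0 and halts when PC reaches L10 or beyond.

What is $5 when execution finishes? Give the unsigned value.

[0] add  $0, $5, $1  →  {$0:0, $1:13, $2:7, $3:6, $4:14, $5:9, $6:11, $7:0}
[1] bne  $0, $2, L7  →  {$0:0, $1:13, $2:7, $3:6, $4:14, $5:9, $6:11, $7:0}  ⟨branch taken⟩
[2] xori  $5, $2, 6  →  {$0:0, $1:13, $2:7, $3:6, $4:14, $5:1, $6:11, $7:0}
[7] xori  $6, $4, 2  →  {$0:0, $1:13, $2:7, $3:6, $4:14, $5:1, $6:12, $7:0}
[8] xor  $1, $4, $1  →  {$0:0, $1:3, $2:7, $3:6, $4:14, $5:1, $6:12, $7:0}
[9] nor  $7, $0, $2  →  {$0:0, $1:3, $2:7, $3:6, $4:14, $5:1, $6:12, $7:65528}

1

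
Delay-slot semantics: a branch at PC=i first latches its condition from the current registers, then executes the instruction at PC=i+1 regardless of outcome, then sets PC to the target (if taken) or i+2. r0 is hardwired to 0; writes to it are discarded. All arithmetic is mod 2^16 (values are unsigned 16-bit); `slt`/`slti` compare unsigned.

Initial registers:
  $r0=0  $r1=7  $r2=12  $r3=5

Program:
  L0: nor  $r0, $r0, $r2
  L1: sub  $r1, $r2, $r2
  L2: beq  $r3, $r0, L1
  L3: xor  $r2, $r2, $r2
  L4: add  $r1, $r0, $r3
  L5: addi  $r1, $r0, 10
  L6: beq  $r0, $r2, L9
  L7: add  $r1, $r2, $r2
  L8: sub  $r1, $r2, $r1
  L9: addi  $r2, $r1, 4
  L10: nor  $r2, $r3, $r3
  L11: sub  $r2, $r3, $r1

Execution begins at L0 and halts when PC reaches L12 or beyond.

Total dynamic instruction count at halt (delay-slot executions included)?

#0 nor  $r0, $r0, $r2 ; 0/7/12/5
#1 sub  $r1, $r2, $r2 ; 0/0/12/5
#2 beq  $r3, $r0, L1 ; 0/0/12/5 ; →fallthru
#3 xor  $r2, $r2, $r2 ; 0/0/0/5
#4 add  $r1, $r0, $r3 ; 0/5/0/5
#5 addi  $r1, $r0, 10 ; 0/10/0/5
#6 beq  $r0, $r2, L9 ; 0/10/0/5 ; →target
#7 add  $r1, $r2, $r2 ; 0/0/0/5
#9 addi  $r2, $r1, 4 ; 0/0/4/5
#10 nor  $r2, $r3, $r3 ; 0/0/65530/5
#11 sub  $r2, $r3, $r1 ; 0/0/5/5

11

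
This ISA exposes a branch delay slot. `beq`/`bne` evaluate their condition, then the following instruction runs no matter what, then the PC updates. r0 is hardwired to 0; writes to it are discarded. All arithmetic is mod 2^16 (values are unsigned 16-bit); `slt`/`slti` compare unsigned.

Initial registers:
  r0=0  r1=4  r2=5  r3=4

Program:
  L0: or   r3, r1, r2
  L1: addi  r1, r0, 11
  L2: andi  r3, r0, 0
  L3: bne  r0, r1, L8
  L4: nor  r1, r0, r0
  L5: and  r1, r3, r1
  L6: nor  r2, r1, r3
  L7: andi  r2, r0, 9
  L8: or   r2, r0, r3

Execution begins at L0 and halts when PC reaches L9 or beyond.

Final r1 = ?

  step pc=0: or   r3, r1, r2  regs=(0,4,5,5)
  step pc=1: addi  r1, r0, 11  regs=(0,11,5,5)
  step pc=2: andi  r3, r0, 0  regs=(0,11,5,0)
  step pc=3: bne  r0, r1, L8  cond=T  regs=(0,11,5,0)
  step pc=4: nor  r1, r0, r0  regs=(0,65535,5,0)
  step pc=8: or   r2, r0, r3  regs=(0,65535,0,0)

65535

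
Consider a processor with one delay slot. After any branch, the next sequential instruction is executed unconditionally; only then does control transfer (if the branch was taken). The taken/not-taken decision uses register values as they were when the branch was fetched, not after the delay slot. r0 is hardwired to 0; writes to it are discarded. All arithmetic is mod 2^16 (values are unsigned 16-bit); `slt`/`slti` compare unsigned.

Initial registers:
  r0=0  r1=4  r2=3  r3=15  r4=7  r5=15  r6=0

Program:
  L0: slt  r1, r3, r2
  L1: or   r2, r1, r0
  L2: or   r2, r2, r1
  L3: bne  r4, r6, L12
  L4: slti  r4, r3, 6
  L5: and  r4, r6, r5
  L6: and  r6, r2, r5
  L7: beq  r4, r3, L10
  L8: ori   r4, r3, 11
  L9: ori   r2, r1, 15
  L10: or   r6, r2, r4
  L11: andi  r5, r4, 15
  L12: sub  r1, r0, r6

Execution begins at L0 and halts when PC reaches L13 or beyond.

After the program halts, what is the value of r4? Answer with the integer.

0

PC=0  slt  r1, r3, r2        | r0=0 r1=0 r2=3 r3=15 r4=7 r5=15 r6=0
PC=1  or   r2, r1, r0        | r0=0 r1=0 r2=0 r3=15 r4=7 r5=15 r6=0
PC=2  or   r2, r2, r1        | r0=0 r1=0 r2=0 r3=15 r4=7 r5=15 r6=0
PC=3  bne  r4, r6, L12       | r0=0 r1=0 r2=0 r3=15 r4=7 r5=15 r6=0  [TAKEN]
PC=4  slti  r4, r3, 6        | r0=0 r1=0 r2=0 r3=15 r4=0 r5=15 r6=0
PC=12 sub  r1, r0, r6        | r0=0 r1=0 r2=0 r3=15 r4=0 r5=15 r6=0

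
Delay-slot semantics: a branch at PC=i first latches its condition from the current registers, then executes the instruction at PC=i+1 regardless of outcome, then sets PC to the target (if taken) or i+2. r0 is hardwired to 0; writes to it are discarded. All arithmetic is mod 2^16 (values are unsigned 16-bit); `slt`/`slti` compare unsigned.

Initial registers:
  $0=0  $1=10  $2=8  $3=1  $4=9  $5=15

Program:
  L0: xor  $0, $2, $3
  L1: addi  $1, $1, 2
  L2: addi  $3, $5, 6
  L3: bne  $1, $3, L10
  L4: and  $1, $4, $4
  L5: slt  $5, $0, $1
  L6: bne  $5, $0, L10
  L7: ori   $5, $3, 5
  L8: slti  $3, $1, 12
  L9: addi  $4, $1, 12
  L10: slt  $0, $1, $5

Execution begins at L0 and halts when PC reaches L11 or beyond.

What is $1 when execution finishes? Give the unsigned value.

9

#0 xor  $0, $2, $3 ; 0/10/8/1/9/15
#1 addi  $1, $1, 2 ; 0/12/8/1/9/15
#2 addi  $3, $5, 6 ; 0/12/8/21/9/15
#3 bne  $1, $3, L10 ; 0/12/8/21/9/15 ; →target
#4 and  $1, $4, $4 ; 0/9/8/21/9/15
#10 slt  $0, $1, $5 ; 0/9/8/21/9/15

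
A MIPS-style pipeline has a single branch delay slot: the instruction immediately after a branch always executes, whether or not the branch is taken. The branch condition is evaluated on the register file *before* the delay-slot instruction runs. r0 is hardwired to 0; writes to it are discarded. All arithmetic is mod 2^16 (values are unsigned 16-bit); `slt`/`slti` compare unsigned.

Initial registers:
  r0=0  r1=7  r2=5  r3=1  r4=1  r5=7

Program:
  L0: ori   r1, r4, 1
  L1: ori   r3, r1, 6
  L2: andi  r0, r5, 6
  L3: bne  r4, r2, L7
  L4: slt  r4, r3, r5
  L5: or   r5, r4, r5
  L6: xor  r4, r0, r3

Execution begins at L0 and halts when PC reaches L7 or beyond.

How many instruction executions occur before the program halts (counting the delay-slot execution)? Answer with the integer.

PC=0  ori   r1, r4, 1        | r0=0 r1=1 r2=5 r3=1 r4=1 r5=7
PC=1  ori   r3, r1, 6        | r0=0 r1=1 r2=5 r3=7 r4=1 r5=7
PC=2  andi  r0, r5, 6        | r0=0 r1=1 r2=5 r3=7 r4=1 r5=7
PC=3  bne  r4, r2, L7        | r0=0 r1=1 r2=5 r3=7 r4=1 r5=7  [TAKEN]
PC=4  slt  r4, r3, r5        | r0=0 r1=1 r2=5 r3=7 r4=0 r5=7

5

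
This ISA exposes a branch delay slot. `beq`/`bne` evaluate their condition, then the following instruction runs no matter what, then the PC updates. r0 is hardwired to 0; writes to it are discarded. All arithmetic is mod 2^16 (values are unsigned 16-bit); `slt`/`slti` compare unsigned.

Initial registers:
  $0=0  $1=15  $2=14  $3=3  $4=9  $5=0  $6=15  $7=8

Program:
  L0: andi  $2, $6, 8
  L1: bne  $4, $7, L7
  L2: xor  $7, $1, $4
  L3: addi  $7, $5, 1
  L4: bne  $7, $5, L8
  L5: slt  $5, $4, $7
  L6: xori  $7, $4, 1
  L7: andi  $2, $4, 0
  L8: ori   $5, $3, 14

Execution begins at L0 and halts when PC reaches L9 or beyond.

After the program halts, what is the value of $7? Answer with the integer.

[0] andi  $2, $6, 8  →  {$0:0, $1:15, $2:8, $3:3, $4:9, $5:0, $6:15, $7:8}
[1] bne  $4, $7, L7  →  {$0:0, $1:15, $2:8, $3:3, $4:9, $5:0, $6:15, $7:8}  ⟨branch taken⟩
[2] xor  $7, $1, $4  →  {$0:0, $1:15, $2:8, $3:3, $4:9, $5:0, $6:15, $7:6}
[7] andi  $2, $4, 0  →  {$0:0, $1:15, $2:0, $3:3, $4:9, $5:0, $6:15, $7:6}
[8] ori   $5, $3, 14  →  {$0:0, $1:15, $2:0, $3:3, $4:9, $5:15, $6:15, $7:6}

6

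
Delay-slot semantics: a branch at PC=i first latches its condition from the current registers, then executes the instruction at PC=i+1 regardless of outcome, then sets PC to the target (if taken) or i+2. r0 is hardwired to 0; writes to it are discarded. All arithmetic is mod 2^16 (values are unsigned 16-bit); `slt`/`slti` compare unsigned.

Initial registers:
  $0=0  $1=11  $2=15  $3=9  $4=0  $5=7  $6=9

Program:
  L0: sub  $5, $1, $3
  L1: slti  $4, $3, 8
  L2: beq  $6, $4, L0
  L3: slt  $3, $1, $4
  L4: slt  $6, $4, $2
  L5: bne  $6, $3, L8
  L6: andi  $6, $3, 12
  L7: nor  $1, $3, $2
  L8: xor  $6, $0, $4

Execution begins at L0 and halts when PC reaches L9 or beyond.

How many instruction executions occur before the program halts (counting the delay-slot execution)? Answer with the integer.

#0 sub  $5, $1, $3 ; 0/11/15/9/0/2/9
#1 slti  $4, $3, 8 ; 0/11/15/9/0/2/9
#2 beq  $6, $4, L0 ; 0/11/15/9/0/2/9 ; →fallthru
#3 slt  $3, $1, $4 ; 0/11/15/0/0/2/9
#4 slt  $6, $4, $2 ; 0/11/15/0/0/2/1
#5 bne  $6, $3, L8 ; 0/11/15/0/0/2/1 ; →target
#6 andi  $6, $3, 12 ; 0/11/15/0/0/2/0
#8 xor  $6, $0, $4 ; 0/11/15/0/0/2/0

8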